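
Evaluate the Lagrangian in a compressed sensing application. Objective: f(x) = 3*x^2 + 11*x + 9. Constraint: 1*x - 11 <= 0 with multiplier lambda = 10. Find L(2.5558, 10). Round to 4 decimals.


Step 1: Evaluate f(x).
f(2.5558) = 3*2.5558^2 + 11*2.5558 + 9 = 56.7101
Step 2: Evaluate g(x).
g(2.5558) = 1*2.5558 - 11 = -8.4442
Step 3: Compute Lagrangian.
L = 56.7101 + 10*-8.4442 = -27.7319


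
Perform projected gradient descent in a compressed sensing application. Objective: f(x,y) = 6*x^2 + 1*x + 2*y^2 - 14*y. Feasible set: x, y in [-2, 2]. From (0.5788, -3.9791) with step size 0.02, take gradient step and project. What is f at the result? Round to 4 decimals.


Step 1: Compute gradient at (0.5788, -3.9791).
grad_x = 2*6*0.5788 + 1 = 7.9456
grad_y = 2*2*-3.9791 - 14 = -29.9164
Step 2: Gradient step.
x_raw = 0.5788 - 0.02*7.9456 = 0.4199
y_raw = -3.9791 - 0.02*-29.9164 = -3.3808
Step 3: Project onto [-2, 2].
x_proj = clip(0.4199) = 0.4199
y_proj = clip(-3.3808) = -2.0
Step 4: Evaluate f.
f(0.4199, -2.0) = 37.4777


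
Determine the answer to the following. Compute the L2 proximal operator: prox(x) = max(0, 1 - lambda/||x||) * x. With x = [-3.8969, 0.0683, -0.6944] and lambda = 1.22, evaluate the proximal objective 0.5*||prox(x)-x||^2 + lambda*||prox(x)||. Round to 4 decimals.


Step 1: Compute ||x||.
||x|| = 3.9589
Step 2: Compute scaling factor.
scale = max(0, 1 - 1.22/3.9589) = 0.6918
Step 3: prox(x) = [-2.696, 0.0473, -0.4804]
||prox(x)|| = 2.7389
Step 4: Proximal objective.
0.5*||prox-x||^2 = 0.7442
lambda*||prox|| = 3.3415
Total = 4.0856


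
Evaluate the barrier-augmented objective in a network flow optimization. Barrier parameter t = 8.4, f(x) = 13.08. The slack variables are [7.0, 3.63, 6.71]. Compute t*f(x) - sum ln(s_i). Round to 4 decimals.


Step 1: Compute log-barrier.
ln values: [1.9459, 1.2892, 1.9036]
phi = -(1.9459 + 1.2892 + 1.9036) = -5.1387
Step 2: Compute augmented objective.
t*f(x) = 8.4*13.08 = 109.872
Total = 109.872 - 5.1387 = 104.7333


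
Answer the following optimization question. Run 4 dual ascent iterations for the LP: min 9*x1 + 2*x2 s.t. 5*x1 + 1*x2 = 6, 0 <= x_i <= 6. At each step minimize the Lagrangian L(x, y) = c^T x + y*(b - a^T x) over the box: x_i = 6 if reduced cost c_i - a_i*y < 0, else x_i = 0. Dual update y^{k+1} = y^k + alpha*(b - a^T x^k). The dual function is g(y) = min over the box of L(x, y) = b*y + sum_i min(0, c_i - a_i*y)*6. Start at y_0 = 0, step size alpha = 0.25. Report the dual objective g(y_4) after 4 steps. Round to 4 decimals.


Dual ascent for LP: min 9*x1 + 2*x2, 5*x1 + 1*x2 = 6, 0 <= x_i <= 6
Step 1: y^k = 0.0, reduced costs: (9.0, 2.0)
  x^k = (0.0, 0.0), subgradient = b - a^T x = 6.0
  y^{k+1} = 0.0 + 0.25*6.0 = 1.5
Step 2: y^k = 1.5, reduced costs: (1.5, 0.5)
  x^k = (0.0, 0.0), subgradient = b - a^T x = 6.0
  y^{k+1} = 1.5 + 0.25*6.0 = 3.0
Step 3: y^k = 3.0, reduced costs: (-6.0, -1.0)
  x^k = (6.0, 6.0), subgradient = b - a^T x = -30.0
  y^{k+1} = 3.0 + 0.25*-30.0 = -4.5
Step 4: y^k = -4.5, reduced costs: (31.5, 6.5)
  x^k = (0.0, 0.0), subgradient = b - a^T x = 6.0
  y^{k+1} = -4.5 + 0.25*6.0 = -3.0
Dual objective at y_4 = -3.0: reduced costs (24.0, 5.0), box minimizer x = (0.0, 0.0)
g(y_4) = b*y + (c1 - a1*y)*x1 + (c2 - a2*y)*x2 = 6*(-3.0) + 24.0*0.0 + 5.0*0.0 = -18.0 + 0.0 + 0.0 = -18.0


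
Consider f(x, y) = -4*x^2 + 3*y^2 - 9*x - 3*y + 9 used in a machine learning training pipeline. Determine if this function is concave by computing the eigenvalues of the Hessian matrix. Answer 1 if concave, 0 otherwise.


The Hessian of f(x,y) = -4*x^2 + 3*y^2 - 9*x - 3*y + 9 is:
H = [[-8, 0], [0, 6]]
Trace = -8 + 6 = -2
Determinant = -8*6 - (0)^2 = -48
Discriminant = (-2)^2 - 4*-48 = 196.0
Eigenvalues: lambda_1 = -8.0, lambda_2 = 6.0
The function is not concave.

0


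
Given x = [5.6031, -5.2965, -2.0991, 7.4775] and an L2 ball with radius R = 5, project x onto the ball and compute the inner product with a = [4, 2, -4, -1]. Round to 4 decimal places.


Step 1: Compute ||x|| (intermediates to 6 decimals).
||x|| = sqrt(5.6031^2 + (-5.2965)^2 + (-2.0991)^2 + 7.4775^2) = 10.943805
Step 2: Project.
Since ||x|| > R, scale = R/||x|| = 5/10.943805 = 0.456879, proj(x) = scale * x
proj(x) = [2.559939, -2.41986, -0.959035, 3.416313]
Step 3: Dot product.
a^T * proj(x) = 4*2.559939 + 2*(-2.41986) - 4*(-0.959035) - 1*3.416313 = 5.8199


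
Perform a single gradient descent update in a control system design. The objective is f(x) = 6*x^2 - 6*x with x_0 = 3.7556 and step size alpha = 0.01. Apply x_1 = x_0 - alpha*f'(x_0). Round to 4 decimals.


We compute the gradient at x_0 and apply the update.
f'(x) = 12*x - 6
f'(3.7556) = 12*3.7556 - 6 = 39.0672
x_1 = 3.7556 - 0.01*39.0672 = 3.3649


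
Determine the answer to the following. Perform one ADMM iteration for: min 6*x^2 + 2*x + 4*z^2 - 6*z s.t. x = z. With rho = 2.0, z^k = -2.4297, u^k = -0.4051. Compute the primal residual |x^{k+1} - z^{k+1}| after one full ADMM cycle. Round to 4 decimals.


ADMM iteration with rho = 2.0, z^k = -2.4297, u^k = -0.4051
Step 1: x-update.
Minimize 6*x^2 + 2*x + (2.0/2)*(x + 2.4297 - 0.4051)^2
FOC: (2*6 + 2.0)*x = -2 + 2.0*(-2.4297 + 0.4051)
x^{k+1} = -0.4321
Step 2: z-update.
Minimize 4*z^2 - 6*z + (2.0/2)*(-0.4321 - z - 0.4051)^2
FOC: (2*4 + 2.0)*z = 6 + 2.0*(-0.4321 - 0.4051)
z^{k+1} = 0.4326
Step 3: u-update.
u^{k+1} = -0.4051 - 0.4321 - 0.4326 = -1.2697
Step 4: Primal residual = |-0.4321 - 0.4326| = 0.8646


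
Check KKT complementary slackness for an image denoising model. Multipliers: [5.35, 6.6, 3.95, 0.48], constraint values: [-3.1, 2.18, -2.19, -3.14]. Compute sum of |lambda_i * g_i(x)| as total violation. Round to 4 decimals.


KKT complementary slackness check:
lambda_1 * g_1 = 5.35 * -3.1 = -16.585
lambda_2 * g_2 = 6.6 * 2.18 = 14.388
lambda_3 * g_3 = 3.95 * -2.19 = -8.6505
lambda_4 * g_4 = 0.48 * -3.14 = -1.5072
Total violation = 16.585 + 14.388 + 8.6505 + 1.5072 = 41.1307


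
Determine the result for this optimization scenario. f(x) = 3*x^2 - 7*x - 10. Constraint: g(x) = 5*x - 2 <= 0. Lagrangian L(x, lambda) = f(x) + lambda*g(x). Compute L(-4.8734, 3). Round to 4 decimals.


Step 1: Evaluate f(x).
f(-4.8734) = 3*(-4.8734)^2 - 7*(-4.8734) - 10 = 95.3639
Step 2: Evaluate g(x).
g(-4.8734) = 5*-4.8734 - 2 = -26.367
Step 3: Compute Lagrangian.
L = 95.3639 + 3*-26.367 = 16.2629


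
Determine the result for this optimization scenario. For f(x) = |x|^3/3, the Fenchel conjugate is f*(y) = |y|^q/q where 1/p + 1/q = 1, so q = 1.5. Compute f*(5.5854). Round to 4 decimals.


The conjugate exponent q satisfies 1/p + 1/q = 1.
p = 3, so q = 3/(3 - 1) = 1.5
|y|^q = 5.5854^1.5 = 13.2002
f*(5.5854) = 13.2002 / 1.5 = 8.8002


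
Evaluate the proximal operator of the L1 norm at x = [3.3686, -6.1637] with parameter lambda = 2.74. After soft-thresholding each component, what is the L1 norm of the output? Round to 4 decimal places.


Soft-thresholding with lambda = 2.74:
prox(3.3686) = sign(3.3686)*max(|3.3686| - 2.74, 0) = 0.6286
prox(-6.1637) = sign(-6.1637)*max(|-6.1637| - 2.74, 0) = -3.4237
prox(x) = [0.6286, -3.4237]
||prox(x)||_1 = 0.6286 + 3.4237 = 4.0523


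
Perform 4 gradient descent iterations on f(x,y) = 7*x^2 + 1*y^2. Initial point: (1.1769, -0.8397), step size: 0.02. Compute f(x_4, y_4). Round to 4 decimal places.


Gradient descent on f(x,y) = 7*x^2 + 1*y^2.
Starting point: (1.1769, -0.8397), alpha = 0.02
Step 1: grad_x = 2*7*1.1769 = 16.4766, grad_y = 2*1*-0.8397 = -1.6794
  x_1 = 1.1769 - 0.02*16.4766 = 0.8474
  y_1 = -0.8397 - 0.02*-1.6794 = -0.8061
Step 2: grad_x = 2*7*0.8474 = 11.8632, grad_y = 2*1*-0.8061 = -1.6122
  x_2 = 0.8474 - 0.02*11.8632 = 0.6101
  y_2 = -0.8061 - 0.02*-1.6122 = -0.7739
Step 3: grad_x = 2*7*0.6101 = 8.5415, grad_y = 2*1*-0.7739 = -1.5477
  x_3 = 0.6101 - 0.02*8.5415 = 0.4393
  y_3 = -0.7739 - 0.02*-1.5477 = -0.7429
Step 4: grad_x = 2*7*0.4393 = 6.1499, grad_y = 2*1*-0.7429 = -1.4858
  x_4 = 0.4393 - 0.02*6.1499 = 0.3163
  y_4 = -0.7429 - 0.02*-1.4858 = -0.7132
f(0.3163, -0.7132) = 7*0.3163^2 + 1*(-0.7132)^2 = 1.2089


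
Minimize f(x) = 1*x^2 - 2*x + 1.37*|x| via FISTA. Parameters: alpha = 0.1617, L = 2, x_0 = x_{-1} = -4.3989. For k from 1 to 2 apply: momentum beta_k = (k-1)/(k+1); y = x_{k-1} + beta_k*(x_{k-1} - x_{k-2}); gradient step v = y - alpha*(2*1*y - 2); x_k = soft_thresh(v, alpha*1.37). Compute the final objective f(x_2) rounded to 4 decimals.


FISTA on f(x) = 1*x^2 - 2*x + 1.37*|x|
L = 2, alpha = 0.1617
Iteration 1: beta = 0.0, y = -4.3989 + 0.0*(-4.3989 + 4.3989) = -4.3989
  grad(y) = -10.7978, v = y - alpha*grad = -2.6529
  prox(v) = soft_thresh(-2.6529, 0.2215) = -2.4314
Iteration 2: beta = 0.3333, y = -2.4314 + 0.3333*(-2.4314 + 4.3989) = -1.7755
  grad(y) = -5.551, v = y - alpha*grad = -0.8779
  prox(v) = soft_thresh(-0.8779, 0.2215) = -0.6564
f(x_2) = 1*(-0.6564)^2 - 2*(-0.6564) + 1.37*|-0.6564| = 2.6429


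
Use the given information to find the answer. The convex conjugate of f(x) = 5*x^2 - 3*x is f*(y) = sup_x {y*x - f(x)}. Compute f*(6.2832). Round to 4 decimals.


f*(y) = sup_x {y*x - a*x^2 - b*x} = sup_x {(y-b)*x - a*x^2}
FOC: (y - b) - 2a*x = 0 => x* = (y - b)/(2a)
x* = (6.2832 + 3)/(2*5) = 0.9283
f*(6.2832) = (y-b)^2/(4a) = (6.2832 + 3)^2/(4*5)
= 86.1778/20 = 4.3089


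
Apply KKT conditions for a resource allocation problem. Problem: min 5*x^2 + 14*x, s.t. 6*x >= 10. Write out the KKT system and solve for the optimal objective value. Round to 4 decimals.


Step 1: Try lambda = 0 (constraint inactive).
x_unc = -14/(2*5) = -1.4
Check: 6*-1.4 = -8.4 < 10 -- violated!
Step 2: Constraint must be active: 6*x = 10
x* = 10/6 = 5/3 = 1.6667 (rounded; the exact value 5/3 is used below)
lambda = (2*5*(5/3) + 14)/6 = 5.1111
Step 3: Compute optimal value.
f(x*) = 5*(5/3)^2 + 14*(5/3) = 37.2222


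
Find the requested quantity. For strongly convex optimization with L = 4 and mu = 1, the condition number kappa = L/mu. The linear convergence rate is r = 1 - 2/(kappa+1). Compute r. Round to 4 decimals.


Step 1: Compute the condition number.
kappa = L/mu = 4/1 = 4.0
Step 2: Compute the convergence rate.
r = 1 - 2/(kappa + 1) = 1 - 2*mu/(L + mu) = (L - mu)/(L + mu) = 3/5 = 0.6


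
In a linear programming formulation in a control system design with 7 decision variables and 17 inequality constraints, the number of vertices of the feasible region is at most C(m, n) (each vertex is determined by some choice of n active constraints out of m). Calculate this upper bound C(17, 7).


Each vertex corresponds to some choice of n active constraints out of m, so the number of vertices is at most C(m, n) = m! / (n!(m-n)!).
m = 17, n = 7
Numerator: 17 * 16 * 15 * 14 * 13 * 12 * 11
Denominator: 7! = 5040
C(17, 7) = 19448


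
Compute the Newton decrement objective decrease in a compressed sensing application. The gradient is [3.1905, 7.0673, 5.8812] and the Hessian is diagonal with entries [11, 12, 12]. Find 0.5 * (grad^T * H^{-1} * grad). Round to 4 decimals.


Step 1: H is diagonal, so H^(-1) * g = [0.29, 0.5889, 0.4901].
Step 2: g^T H^(-1) g = sum_i g_i^2 / H_ii
  = (3.1905)^2/11 + (7.0673)^2/12 + (5.8812)^2/12
  = 0.9254 + 4.1622 + 2.8824 = 7.97
Step 3: Objective decrease = 0.5 * g^T H^(-1) g = 3.985


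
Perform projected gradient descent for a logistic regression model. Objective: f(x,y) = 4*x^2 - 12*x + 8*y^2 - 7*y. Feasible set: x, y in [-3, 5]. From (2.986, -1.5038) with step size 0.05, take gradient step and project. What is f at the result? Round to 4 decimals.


Step 1: Compute gradient at (2.986, -1.5038).
grad_x = 2*4*2.986 - 12 = 11.888
grad_y = 2*8*-1.5038 - 7 = -31.0608
Step 2: Gradient step.
x_raw = 2.986 - 0.05*11.888 = 2.3916
y_raw = -1.5038 - 0.05*-31.0608 = 0.0492
Step 3: Project onto [-3, 5].
x_proj = clip(2.3916) = 2.3916
y_proj = clip(0.0492) = 0.0492
Step 4: Evaluate f.
f(2.3916, 0.0492) = -6.1455


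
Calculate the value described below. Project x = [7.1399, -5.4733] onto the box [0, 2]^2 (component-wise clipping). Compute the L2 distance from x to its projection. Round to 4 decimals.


Project each component onto [0, 2].
clip(7.1399) = 2.0, clip(-5.4733) = 0.0
Projection = [2.0, 0.0]
Squared diffs: [26.4186, 29.957]
Distance = sqrt(56.3756) = 7.5084


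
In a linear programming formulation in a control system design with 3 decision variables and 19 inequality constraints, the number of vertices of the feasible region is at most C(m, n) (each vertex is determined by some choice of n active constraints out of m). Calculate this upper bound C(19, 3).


Each vertex corresponds to some choice of n active constraints out of m, so the number of vertices is at most C(m, n) = m! / (n!(m-n)!).
m = 19, n = 3
Numerator: 19 * 18 * 17
Denominator: 3! = 6
C(19, 3) = 969


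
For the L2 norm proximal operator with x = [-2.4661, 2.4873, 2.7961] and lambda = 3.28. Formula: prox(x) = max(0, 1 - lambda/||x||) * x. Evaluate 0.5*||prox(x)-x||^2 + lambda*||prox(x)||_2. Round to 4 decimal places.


Step 1: Compute ||x||.
||x|| = 4.4818
Step 2: Compute scaling factor.
scale = max(0, 1 - 3.28/4.4818) = 0.2682
Step 3: prox(x) = [-0.6613, 0.667, 0.7498]
||prox(x)|| = 1.2018
Step 4: Proximal objective.
0.5*||prox-x||^2 = 5.3792
lambda*||prox|| = 3.9419
Total = 9.3211


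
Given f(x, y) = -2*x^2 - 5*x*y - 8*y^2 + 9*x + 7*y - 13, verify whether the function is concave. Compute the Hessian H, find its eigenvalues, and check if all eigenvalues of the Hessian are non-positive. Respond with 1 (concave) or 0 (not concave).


The Hessian of f(x,y) = -2*x^2 - 5*x*y - 8*y^2 + 9*x + 7*y - 13 is:
H = [[-4, -5], [-5, -16]]
Trace = -4 - 16 = -20
Determinant = -4*-16 - (-5)^2 = 39
Discriminant = (-20)^2 - 4*39 = 244.0
Eigenvalues: lambda_1 = -17.8102, lambda_2 = -2.1898
The function is concave.

1


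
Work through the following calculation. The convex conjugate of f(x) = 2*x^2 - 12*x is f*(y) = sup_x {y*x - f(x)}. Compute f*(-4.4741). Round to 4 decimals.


f*(y) = sup_x {y*x - a*x^2 - b*x} = sup_x {(y-b)*x - a*x^2}
FOC: (y - b) - 2a*x = 0 => x* = (y - b)/(2a)
x* = (-4.4741 + 12)/(2*2) = 1.8815
f*(-4.4741) = (y-b)^2/(4a) = (-4.4741 + 12)^2/(4*2)
= 56.6392/8 = 7.0799


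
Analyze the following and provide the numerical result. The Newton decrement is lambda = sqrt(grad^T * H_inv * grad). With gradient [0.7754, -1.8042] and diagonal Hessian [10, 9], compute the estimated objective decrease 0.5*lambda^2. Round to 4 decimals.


Step 1: H is diagonal, so H^(-1) * g = [0.0775, -0.2005].
Step 2: g^T H^(-1) g = sum_i g_i^2 / H_ii
  = (0.7754)^2/10 + (-1.8042)^2/9
  = 0.0601 + 0.3617 = 0.4218
Step 3: Objective decrease = 0.5 * g^T H^(-1) g = 0.2109


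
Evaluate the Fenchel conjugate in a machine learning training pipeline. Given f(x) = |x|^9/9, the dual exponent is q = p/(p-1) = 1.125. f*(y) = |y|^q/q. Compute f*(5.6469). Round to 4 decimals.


The conjugate exponent q satisfies 1/p + 1/q = 1.
p = 9, so q = 9/(9 - 1) = 1.125
|y|^q = 5.6469^1.125 = 7.0111
f*(5.6469) = 7.0111 / 1.125 = 6.2321


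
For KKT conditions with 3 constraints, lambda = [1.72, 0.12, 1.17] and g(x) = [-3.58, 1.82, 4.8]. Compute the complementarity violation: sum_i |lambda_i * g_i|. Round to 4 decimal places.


KKT complementary slackness check:
lambda_1 * g_1 = 1.72 * -3.58 = -6.1576
lambda_2 * g_2 = 0.12 * 1.82 = 0.2184
lambda_3 * g_3 = 1.17 * 4.8 = 5.616
Total violation = 6.1576 + 0.2184 + 5.616 = 11.992


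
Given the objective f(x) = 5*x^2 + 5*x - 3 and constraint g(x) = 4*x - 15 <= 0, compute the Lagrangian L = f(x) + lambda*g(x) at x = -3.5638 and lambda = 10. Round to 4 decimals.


Step 1: Evaluate f(x).
f(-3.5638) = 5*(-3.5638)^2 + 5*(-3.5638) - 3 = 42.6844
Step 2: Evaluate g(x).
g(-3.5638) = 4*-3.5638 - 15 = -29.2552
Step 3: Compute Lagrangian.
L = 42.6844 + 10*-29.2552 = -249.8676


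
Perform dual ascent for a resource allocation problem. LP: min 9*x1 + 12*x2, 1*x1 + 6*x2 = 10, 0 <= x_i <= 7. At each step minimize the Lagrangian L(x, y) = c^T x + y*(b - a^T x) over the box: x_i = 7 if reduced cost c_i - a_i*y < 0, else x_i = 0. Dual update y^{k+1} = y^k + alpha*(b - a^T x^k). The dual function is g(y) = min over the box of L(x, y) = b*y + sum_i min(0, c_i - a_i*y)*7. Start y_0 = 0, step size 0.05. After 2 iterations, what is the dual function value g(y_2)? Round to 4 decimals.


Dual ascent for LP: min 9*x1 + 12*x2, 1*x1 + 6*x2 = 10, 0 <= x_i <= 7
Step 1: y^k = 0.0, reduced costs: (9.0, 12.0)
  x^k = (0.0, 0.0), subgradient = b - a^T x = 10.0
  y^{k+1} = 0.0 + 0.05*10.0 = 0.5
Step 2: y^k = 0.5, reduced costs: (8.5, 9.0)
  x^k = (0.0, 0.0), subgradient = b - a^T x = 10.0
  y^{k+1} = 0.5 + 0.05*10.0 = 1.0
Dual objective at y_2 = 1.0: reduced costs (8.0, 6.0), box minimizer x = (0.0, 0.0)
g(y_2) = b*y + (c1 - a1*y)*x1 + (c2 - a2*y)*x2 = 10*1.0 + 8.0*0.0 + 6.0*0.0 = 10.0 + 0.0 + 0.0 = 10.0


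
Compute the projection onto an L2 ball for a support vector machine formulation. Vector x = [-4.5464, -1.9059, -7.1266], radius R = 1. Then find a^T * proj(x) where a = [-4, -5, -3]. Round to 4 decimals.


Step 1: Compute ||x|| (intermediates to 6 decimals).
||x|| = sqrt((-4.5464)^2 + (-1.9059)^2 + (-7.1266)^2) = 8.665485
Step 2: Project.
Since ||x|| > R, scale = R/||x|| = 1/8.665485 = 0.1154, proj(x) = scale * x
proj(x) = [-0.524655, -0.219941, -0.82241]
Step 3: Dot product.
a^T * proj(x) = -4*(-0.524655) - 5*(-0.219941) - 3*(-0.82241) = 5.6656


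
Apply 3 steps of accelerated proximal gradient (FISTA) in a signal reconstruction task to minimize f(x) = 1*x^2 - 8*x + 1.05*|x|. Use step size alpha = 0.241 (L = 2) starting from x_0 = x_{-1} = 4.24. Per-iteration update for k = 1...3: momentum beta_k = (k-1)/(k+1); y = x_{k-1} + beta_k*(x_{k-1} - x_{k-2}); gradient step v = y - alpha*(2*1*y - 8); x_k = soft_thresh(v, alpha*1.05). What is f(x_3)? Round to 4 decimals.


FISTA on f(x) = 1*x^2 - 8*x + 1.05*|x|
L = 2, alpha = 0.241
Iteration 1: beta = 0.0, y = 4.24 + 0.0*(4.24 - 4.24) = 4.24
  grad(y) = 0.48, v = y - alpha*grad = 4.1243
  prox(v) = soft_thresh(4.1243, 0.2531) = 3.8713
Iteration 2: beta = 0.3333, y = 3.8713 + 0.3333*(3.8713 - 4.24) = 3.7484
  grad(y) = -0.5033, v = y - alpha*grad = 3.8697
  prox(v) = soft_thresh(3.8697, 0.2531) = 3.6166
Iteration 3: beta = 0.5, y = 3.6166 + 0.5*(3.6166 - 3.8713) = 3.4893
  grad(y) = -1.0215, v = y - alpha*grad = 3.7354
  prox(v) = soft_thresh(3.7354, 0.2531) = 3.4824
f(x_3) = 1*3.4824^2 - 8*3.4824 + 1.05*|3.4824| = -12.0756


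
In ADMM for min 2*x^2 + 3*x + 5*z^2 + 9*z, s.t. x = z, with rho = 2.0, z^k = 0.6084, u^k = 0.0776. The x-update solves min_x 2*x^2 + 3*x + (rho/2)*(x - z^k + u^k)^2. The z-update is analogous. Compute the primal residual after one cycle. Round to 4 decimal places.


ADMM iteration with rho = 2.0, z^k = 0.6084, u^k = 0.0776
Step 1: x-update.
Minimize 2*x^2 + 3*x + (2.0/2)*(x - 0.6084 + 0.0776)^2
FOC: (2*2 + 2.0)*x = -3 + 2.0*(0.6084 - 0.0776)
x^{k+1} = -0.3231
Step 2: z-update.
Minimize 5*z^2 + 9*z + (2.0/2)*(-0.3231 - z + 0.0776)^2
FOC: (2*5 + 2.0)*z = -9 + 2.0*(-0.3231 + 0.0776)
z^{k+1} = -0.7909
Step 3: u-update.
u^{k+1} = 0.0776 - 0.3231 + 0.7909 = 0.5454
Step 4: Primal residual = |-0.3231 + 0.7909| = 0.4678


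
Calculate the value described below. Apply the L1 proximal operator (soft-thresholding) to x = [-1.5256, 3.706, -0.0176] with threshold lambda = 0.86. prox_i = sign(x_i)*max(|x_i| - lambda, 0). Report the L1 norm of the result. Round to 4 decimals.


Soft-thresholding with lambda = 0.86:
prox(-1.5256) = sign(-1.5256)*max(|-1.5256| - 0.86, 0) = -0.6656
prox(3.706) = sign(3.706)*max(|3.706| - 0.86, 0) = 2.846
prox(-0.0176) = sign(-0.0176)*max(|-0.0176| - 0.86, 0) = 0.0
prox(x) = [-0.6656, 2.846, 0.0]
||prox(x)||_1 = 0.6656 + 2.846 + 0.0 = 3.5116


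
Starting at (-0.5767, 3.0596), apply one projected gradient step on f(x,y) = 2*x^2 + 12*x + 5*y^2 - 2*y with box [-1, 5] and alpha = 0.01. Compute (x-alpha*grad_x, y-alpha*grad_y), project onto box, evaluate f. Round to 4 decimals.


Step 1: Compute gradient at (-0.5767, 3.0596).
grad_x = 2*2*-0.5767 + 12 = 9.6932
grad_y = 2*5*3.0596 - 2 = 28.596
Step 2: Gradient step.
x_raw = -0.5767 - 0.01*9.6932 = -0.6736
y_raw = 3.0596 - 0.01*28.596 = 2.7736
Step 3: Project onto [-1, 5].
x_proj = clip(-0.6736) = -0.6736
y_proj = clip(2.7736) = 2.7736
Step 4: Evaluate f.
f(-0.6736, 2.7736) = 25.7421


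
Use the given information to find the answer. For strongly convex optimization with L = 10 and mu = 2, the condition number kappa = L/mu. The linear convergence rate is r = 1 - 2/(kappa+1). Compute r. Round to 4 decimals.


Step 1: Compute the condition number.
kappa = L/mu = 10/2 = 5.0
Step 2: Compute the convergence rate.
r = 1 - 2/(kappa + 1) = 1 - 2*mu/(L + mu) = (L - mu)/(L + mu) = 8/12 = 0.6667


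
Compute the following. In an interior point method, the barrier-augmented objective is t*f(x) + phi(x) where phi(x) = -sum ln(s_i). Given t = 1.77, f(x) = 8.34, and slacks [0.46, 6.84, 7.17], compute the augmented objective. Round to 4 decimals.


Step 1: Compute log-barrier.
ln values: [-0.7765, 1.9228, 1.9699]
phi = -(-0.7765 + 1.9228 + 1.9699) = -3.1162
Step 2: Compute augmented objective.
t*f(x) = 1.77*8.34 = 14.7618
Total = 14.7618 - 3.1162 = 11.6456


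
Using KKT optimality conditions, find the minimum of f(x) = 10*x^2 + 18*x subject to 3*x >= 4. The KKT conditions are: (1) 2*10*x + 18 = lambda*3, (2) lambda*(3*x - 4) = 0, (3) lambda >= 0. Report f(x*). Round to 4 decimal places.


Step 1: Try lambda = 0 (constraint inactive).
x_unc = -18/(2*10) = -0.9
Check: 3*-0.9 = -2.7 < 4 -- violated!
Step 2: Constraint must be active: 3*x = 4
x* = 4/3 = 1.3333 (rounded; the exact value 4/3 is used below)
lambda = (2*10*(4/3) + 18)/3 = 14.8889
Step 3: Compute optimal value.
f(x*) = 10*(4/3)^2 + 18*(4/3) = 41.7778


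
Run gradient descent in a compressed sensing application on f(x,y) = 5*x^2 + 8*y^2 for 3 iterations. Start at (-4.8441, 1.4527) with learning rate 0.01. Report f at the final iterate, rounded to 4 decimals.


Gradient descent on f(x,y) = 5*x^2 + 8*y^2.
Starting point: (-4.8441, 1.4527), alpha = 0.01
Step 1: grad_x = 2*5*-4.8441 = -48.441, grad_y = 2*8*1.4527 = 23.2432
  x_1 = -4.8441 - 0.01*-48.441 = -4.3597
  y_1 = 1.4527 - 0.01*23.2432 = 1.2203
Step 2: grad_x = 2*5*-4.3597 = -43.5969, grad_y = 2*8*1.2203 = 19.5243
  x_2 = -4.3597 - 0.01*-43.5969 = -3.9237
  y_2 = 1.2203 - 0.01*19.5243 = 1.025
Step 3: grad_x = 2*5*-3.9237 = -39.2372, grad_y = 2*8*1.025 = 16.4004
  x_3 = -3.9237 - 0.01*-39.2372 = -3.5313
  y_3 = 1.025 - 0.01*16.4004 = 0.861
f(-3.5313, 0.861) = 5*(-3.5313)^2 + 8*0.861^2 = 68.283


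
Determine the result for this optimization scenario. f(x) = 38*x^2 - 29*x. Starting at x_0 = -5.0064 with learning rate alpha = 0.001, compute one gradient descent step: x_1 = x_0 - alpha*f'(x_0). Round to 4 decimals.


We compute the gradient at x_0 and apply the update.
f'(x) = 76*x - 29
f'(-5.0064) = 76*-5.0064 - 29 = -409.4864
x_1 = -5.0064 - 0.001*-409.4864 = -4.5969


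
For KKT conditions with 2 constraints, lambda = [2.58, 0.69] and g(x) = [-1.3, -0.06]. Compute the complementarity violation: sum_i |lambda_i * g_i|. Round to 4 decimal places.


KKT complementary slackness check:
lambda_1 * g_1 = 2.58 * -1.3 = -3.354
lambda_2 * g_2 = 0.69 * -0.06 = -0.0414
Total violation = 3.354 + 0.0414 = 3.3954


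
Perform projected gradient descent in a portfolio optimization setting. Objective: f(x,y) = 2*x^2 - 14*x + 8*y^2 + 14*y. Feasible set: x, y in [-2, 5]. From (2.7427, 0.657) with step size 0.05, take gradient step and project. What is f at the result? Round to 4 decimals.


Step 1: Compute gradient at (2.7427, 0.657).
grad_x = 2*2*2.7427 - 14 = -3.0292
grad_y = 2*8*0.657 + 14 = 24.512
Step 2: Gradient step.
x_raw = 2.7427 - 0.05*-3.0292 = 2.8942
y_raw = 0.657 - 0.05*24.512 = -0.5686
Step 3: Project onto [-2, 5].
x_proj = clip(2.8942) = 2.8942
y_proj = clip(-0.5686) = -0.5686
Step 4: Evaluate f.
f(2.8942, -0.5686) = -29.1399


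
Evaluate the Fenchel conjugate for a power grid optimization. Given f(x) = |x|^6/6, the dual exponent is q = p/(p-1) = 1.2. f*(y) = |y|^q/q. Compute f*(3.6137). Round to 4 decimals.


The conjugate exponent q satisfies 1/p + 1/q = 1.
p = 6, so q = 6/(6 - 1) = 1.2
|y|^q = 3.6137^1.2 = 4.6724
f*(3.6137) = 4.6724 / 1.2 = 3.8937


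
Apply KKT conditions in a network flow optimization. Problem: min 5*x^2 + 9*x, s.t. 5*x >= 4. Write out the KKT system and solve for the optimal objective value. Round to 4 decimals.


Step 1: Try lambda = 0 (constraint inactive).
x_unc = -9/(2*5) = -0.9
Check: 5*-0.9 = -4.5 < 4 -- violated!
Step 2: Constraint must be active: 5*x = 4
x* = 4/5 = 0.8
lambda = (2*5*0.8 + 9)/5 = 3.4
Step 3: Compute optimal value.
f(x*) = 5*0.8^2 + 9*0.8 = 10.4


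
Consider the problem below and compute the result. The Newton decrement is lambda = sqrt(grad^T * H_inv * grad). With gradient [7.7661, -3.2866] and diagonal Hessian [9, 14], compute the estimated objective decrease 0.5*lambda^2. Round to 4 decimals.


Step 1: H is diagonal, so H^(-1) * g = [0.8629, -0.2348].
Step 2: g^T H^(-1) g = sum_i g_i^2 / H_ii
  = (7.7661)^2/9 + (-3.2866)^2/14
  = 6.7014 + 0.7716 = 7.4729
Step 3: Objective decrease = 0.5 * g^T H^(-1) g = 3.7365


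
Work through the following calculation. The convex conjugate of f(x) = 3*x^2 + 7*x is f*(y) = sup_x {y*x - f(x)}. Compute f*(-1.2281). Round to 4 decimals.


f*(y) = sup_x {y*x - a*x^2 - b*x} = sup_x {(y-b)*x - a*x^2}
FOC: (y - b) - 2a*x = 0 => x* = (y - b)/(2a)
x* = (-1.2281 - 7)/(2*3) = -1.3714
f*(-1.2281) = (y-b)^2/(4a) = (-1.2281 - 7)^2/(4*3)
= 67.7016/12 = 5.6418


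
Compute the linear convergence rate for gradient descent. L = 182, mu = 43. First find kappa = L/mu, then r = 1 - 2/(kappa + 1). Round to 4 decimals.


Step 1: Compute the condition number.
kappa = L/mu = 182/43 = 4.2326
Step 2: Compute the convergence rate.
r = 1 - 2/(kappa + 1) = 1 - 2*mu/(L + mu) = (L - mu)/(L + mu) = 139/225 = 0.6178


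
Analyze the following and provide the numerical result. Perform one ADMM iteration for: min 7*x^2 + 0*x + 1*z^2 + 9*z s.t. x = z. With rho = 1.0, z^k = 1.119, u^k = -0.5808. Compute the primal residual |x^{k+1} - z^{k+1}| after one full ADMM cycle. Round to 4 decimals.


ADMM iteration with rho = 1.0, z^k = 1.119, u^k = -0.5808
Step 1: x-update.
Minimize 7*x^2 + 0*x + (1.0/2)*(x - 1.119 - 0.5808)^2
FOC: (2*7 + 1.0)*x = 0 + 1.0*(1.119 + 0.5808)
x^{k+1} = 0.1133
Step 2: z-update.
Minimize 1*z^2 + 9*z + (1.0/2)*(0.1133 - z - 0.5808)^2
FOC: (2*1 + 1.0)*z = -9 + 1.0*(0.1133 - 0.5808)
z^{k+1} = -3.1558
Step 3: u-update.
u^{k+1} = -0.5808 + 0.1133 + 3.1558 = 2.6883
Step 4: Primal residual = |0.1133 + 3.1558| = 3.2691


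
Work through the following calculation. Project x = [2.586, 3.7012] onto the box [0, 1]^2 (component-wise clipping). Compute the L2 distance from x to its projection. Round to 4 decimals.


Project each component onto [0, 1].
clip(2.586) = 1.0, clip(3.7012) = 1.0
Projection = [1.0, 1.0]
Squared diffs: [2.5154, 7.2965]
Distance = sqrt(9.8119) = 3.1324


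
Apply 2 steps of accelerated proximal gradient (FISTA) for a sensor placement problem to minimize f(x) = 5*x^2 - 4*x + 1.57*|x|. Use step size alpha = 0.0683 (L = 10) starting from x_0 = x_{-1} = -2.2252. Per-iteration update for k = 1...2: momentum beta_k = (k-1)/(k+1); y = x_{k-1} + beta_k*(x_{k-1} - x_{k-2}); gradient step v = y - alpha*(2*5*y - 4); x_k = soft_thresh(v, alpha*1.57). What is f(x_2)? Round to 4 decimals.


FISTA on f(x) = 5*x^2 - 4*x + 1.57*|x|
L = 10, alpha = 0.0683
Iteration 1: beta = 0.0, y = -2.2252 + 0.0*(-2.2252 + 2.2252) = -2.2252
  grad(y) = -26.252, v = y - alpha*grad = -0.4322
  prox(v) = soft_thresh(-0.4322, 0.1072) = -0.325
Iteration 2: beta = 0.3333, y = -0.325 + 0.3333*(-0.325 + 2.2252) = 0.3085
  grad(y) = -0.9154, v = y - alpha*grad = 0.371
  prox(v) = soft_thresh(0.371, 0.1072) = 0.2637
f(x_2) = 5*0.2637^2 - 4*0.2637 + 1.57*|0.2637| = -0.2931


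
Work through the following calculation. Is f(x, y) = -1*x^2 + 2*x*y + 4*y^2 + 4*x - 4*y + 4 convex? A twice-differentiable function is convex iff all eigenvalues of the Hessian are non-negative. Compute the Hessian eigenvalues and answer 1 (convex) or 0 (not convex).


The Hessian of f(x,y) = -1*x^2 + 2*x*y + 4*y^2 + 4*x - 4*y + 4 is:
H = [[-2, 2], [2, 8]]
Trace = -2 + 8 = 6
Determinant = -2*8 - (2)^2 = -20
Discriminant = (6)^2 - 4*-20 = 116.0
Eigenvalues: lambda_1 = -2.3852, lambda_2 = 8.3852
The function is not convex.

0


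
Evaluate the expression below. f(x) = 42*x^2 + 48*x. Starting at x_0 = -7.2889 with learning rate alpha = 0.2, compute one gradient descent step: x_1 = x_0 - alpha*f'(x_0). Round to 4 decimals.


We compute the gradient at x_0 and apply the update.
f'(x) = 84*x + 48
f'(-7.2889) = 84*-7.2889 + 48 = -564.2676
x_1 = -7.2889 - 0.2*-564.2676 = 105.5646


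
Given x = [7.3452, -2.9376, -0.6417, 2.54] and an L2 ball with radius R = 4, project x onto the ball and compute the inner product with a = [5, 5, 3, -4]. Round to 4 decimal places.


Step 1: Compute ||x|| (intermediates to 6 decimals).
||x|| = sqrt(7.3452^2 + (-2.9376)^2 + (-0.6417)^2 + 2.54^2) = 8.333357
Step 2: Project.
Since ||x|| > R, scale = R/||x|| = 4/8.333357 = 0.479999, proj(x) = scale * x
proj(x) = [3.525689, -1.410045, -0.308015, 1.219197]
Step 3: Dot product.
a^T * proj(x) = 5*3.525689 + 5*(-1.410045) + 3*(-0.308015) - 4*1.219197 = 4.7774


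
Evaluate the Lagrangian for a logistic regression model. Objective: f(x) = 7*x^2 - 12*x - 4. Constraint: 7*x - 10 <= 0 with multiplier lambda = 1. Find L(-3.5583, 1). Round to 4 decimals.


Step 1: Evaluate f(x).
f(-3.5583) = 7*(-3.5583)^2 - 12*(-3.5583) - 4 = 127.3301
Step 2: Evaluate g(x).
g(-3.5583) = 7*-3.5583 - 10 = -34.9081
Step 3: Compute Lagrangian.
L = 127.3301 + 1*-34.9081 = 92.422


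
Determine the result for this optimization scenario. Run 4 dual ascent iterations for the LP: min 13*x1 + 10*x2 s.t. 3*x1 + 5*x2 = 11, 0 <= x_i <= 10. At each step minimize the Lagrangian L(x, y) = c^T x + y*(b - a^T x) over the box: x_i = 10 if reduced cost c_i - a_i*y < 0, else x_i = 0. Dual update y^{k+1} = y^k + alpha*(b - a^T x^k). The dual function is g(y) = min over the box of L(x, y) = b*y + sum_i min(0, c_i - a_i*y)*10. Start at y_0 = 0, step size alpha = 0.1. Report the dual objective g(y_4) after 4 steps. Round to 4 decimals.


Dual ascent for LP: min 13*x1 + 10*x2, 3*x1 + 5*x2 = 11, 0 <= x_i <= 10
Step 1: y^k = 0.0, reduced costs: (13.0, 10.0)
  x^k = (0.0, 0.0), subgradient = b - a^T x = 11.0
  y^{k+1} = 0.0 + 0.1*11.0 = 1.1
Step 2: y^k = 1.1, reduced costs: (9.7, 4.5)
  x^k = (0.0, 0.0), subgradient = b - a^T x = 11.0
  y^{k+1} = 1.1 + 0.1*11.0 = 2.2
Step 3: y^k = 2.2, reduced costs: (6.4, -1.0)
  x^k = (0.0, 10.0), subgradient = b - a^T x = -39.0
  y^{k+1} = 2.2 + 0.1*-39.0 = -1.7
Step 4: y^k = -1.7, reduced costs: (18.1, 18.5)
  x^k = (0.0, 0.0), subgradient = b - a^T x = 11.0
  y^{k+1} = -1.7 + 0.1*11.0 = -0.6
Dual objective at y_4 = -0.6: reduced costs (14.8, 13.0), box minimizer x = (0.0, 0.0)
g(y_4) = b*y + (c1 - a1*y)*x1 + (c2 - a2*y)*x2 = 11*(-0.6) + 14.8*0.0 + 13.0*0.0 = -6.6 + 0.0 + 0.0 = -6.6


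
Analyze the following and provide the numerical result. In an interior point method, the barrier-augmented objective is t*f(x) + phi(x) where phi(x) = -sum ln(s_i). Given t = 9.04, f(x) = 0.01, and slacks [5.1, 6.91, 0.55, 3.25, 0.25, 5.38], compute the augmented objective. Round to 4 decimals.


Step 1: Compute log-barrier.
ln values: [1.6292, 1.933, -0.5978, 1.1787, -1.3863, 1.6827]
phi = -(1.6292 + 1.933 - 0.5978 + 1.1787 - 1.3863 + 1.6827) = -4.4394
Step 2: Compute augmented objective.
t*f(x) = 9.04*0.01 = 0.0904
Total = 0.0904 - 4.4394 = -4.349


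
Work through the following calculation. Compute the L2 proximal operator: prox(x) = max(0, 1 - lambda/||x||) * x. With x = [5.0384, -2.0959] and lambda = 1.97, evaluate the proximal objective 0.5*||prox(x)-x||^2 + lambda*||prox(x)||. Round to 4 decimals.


Step 1: Compute ||x||.
||x|| = 5.4569
Step 2: Compute scaling factor.
scale = max(0, 1 - 1.97/5.4569) = 0.639
Step 3: prox(x) = [3.2195, -1.3393]
||prox(x)|| = 3.4869
Step 4: Proximal objective.
0.5*||prox-x||^2 = 1.9405
lambda*||prox|| = 6.8692
Total = 8.8097


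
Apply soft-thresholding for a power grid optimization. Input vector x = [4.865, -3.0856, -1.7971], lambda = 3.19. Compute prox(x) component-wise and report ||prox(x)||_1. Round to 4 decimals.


Soft-thresholding with lambda = 3.19:
prox(4.865) = sign(4.865)*max(|4.865| - 3.19, 0) = 1.675
prox(-3.0856) = sign(-3.0856)*max(|-3.0856| - 3.19, 0) = 0.0
prox(-1.7971) = sign(-1.7971)*max(|-1.7971| - 3.19, 0) = 0.0
prox(x) = [1.675, 0.0, 0.0]
||prox(x)||_1 = 1.675 + 0.0 + 0.0 = 1.675


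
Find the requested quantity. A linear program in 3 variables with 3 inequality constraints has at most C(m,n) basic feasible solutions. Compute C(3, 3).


Each vertex corresponds to some choice of n active constraints out of m, so the number of vertices is at most C(m, n) = m! / (n!(m-n)!).
m = 3, n = 3
Numerator: 3 * 2 * 1
Denominator: 3! = 6
C(3, 3) = 1


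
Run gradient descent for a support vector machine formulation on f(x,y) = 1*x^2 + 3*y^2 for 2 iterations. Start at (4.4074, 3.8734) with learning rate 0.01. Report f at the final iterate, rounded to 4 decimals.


Gradient descent on f(x,y) = 1*x^2 + 3*y^2.
Starting point: (4.4074, 3.8734), alpha = 0.01
Step 1: grad_x = 2*1*4.4074 = 8.8148, grad_y = 2*3*3.8734 = 23.2404
  x_1 = 4.4074 - 0.01*8.8148 = 4.3193
  y_1 = 3.8734 - 0.01*23.2404 = 3.641
Step 2: grad_x = 2*1*4.3193 = 8.6385, grad_y = 2*3*3.641 = 21.846
  x_2 = 4.3193 - 0.01*8.6385 = 4.2329
  y_2 = 3.641 - 0.01*21.846 = 3.4225
f(4.2329, 3.4225) = 1*4.2329^2 + 3*3.4225^2 = 53.0584


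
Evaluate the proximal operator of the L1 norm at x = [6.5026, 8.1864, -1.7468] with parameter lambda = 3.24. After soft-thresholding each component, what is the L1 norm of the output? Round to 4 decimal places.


Soft-thresholding with lambda = 3.24:
prox(6.5026) = sign(6.5026)*max(|6.5026| - 3.24, 0) = 3.2626
prox(8.1864) = sign(8.1864)*max(|8.1864| - 3.24, 0) = 4.9464
prox(-1.7468) = sign(-1.7468)*max(|-1.7468| - 3.24, 0) = 0.0
prox(x) = [3.2626, 4.9464, 0.0]
||prox(x)||_1 = 3.2626 + 4.9464 + 0.0 = 8.209


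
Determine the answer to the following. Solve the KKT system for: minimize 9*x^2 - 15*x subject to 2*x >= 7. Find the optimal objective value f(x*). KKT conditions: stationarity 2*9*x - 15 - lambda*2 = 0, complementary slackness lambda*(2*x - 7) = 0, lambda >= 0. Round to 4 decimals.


Step 1: Try lambda = 0 (constraint inactive).
x_unc = 15/(2*9) = 0.8333
Check: 2*0.8333 = 1.6666 < 7 -- violated!
Step 2: Constraint must be active: 2*x = 7
x* = 7/2 = 3.5
lambda = (2*9*3.5 - 15)/2 = 24.0
Step 3: Compute optimal value.
f(x*) = 9*3.5^2 - 15*3.5 = 57.75


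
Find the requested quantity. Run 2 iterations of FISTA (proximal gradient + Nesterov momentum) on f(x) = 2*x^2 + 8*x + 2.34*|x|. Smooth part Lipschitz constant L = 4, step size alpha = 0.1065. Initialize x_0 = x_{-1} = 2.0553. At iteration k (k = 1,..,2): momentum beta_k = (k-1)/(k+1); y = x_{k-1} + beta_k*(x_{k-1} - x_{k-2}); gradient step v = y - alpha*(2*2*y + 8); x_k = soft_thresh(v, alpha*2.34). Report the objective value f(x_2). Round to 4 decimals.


FISTA on f(x) = 2*x^2 + 8*x + 2.34*|x|
L = 4, alpha = 0.1065
Iteration 1: beta = 0.0, y = 2.0553 + 0.0*(2.0553 - 2.0553) = 2.0553
  grad(y) = 16.2212, v = y - alpha*grad = 0.3277
  prox(v) = soft_thresh(0.3277, 0.2492) = 0.0785
Iteration 2: beta = 0.3333, y = 0.0785 + 0.3333*(0.0785 - 2.0553) = -0.5804
  grad(y) = 5.6784, v = y - alpha*grad = -1.1851
  prox(v) = soft_thresh(-1.1851, 0.2492) = -0.9359
f(x_2) = 2*(-0.9359)^2 + 8*(-0.9359) + 2.34*|-0.9359| = -3.5454


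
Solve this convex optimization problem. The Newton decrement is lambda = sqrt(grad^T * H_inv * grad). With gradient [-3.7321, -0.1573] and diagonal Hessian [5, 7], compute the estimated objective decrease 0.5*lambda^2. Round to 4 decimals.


Step 1: H is diagonal, so H^(-1) * g = [-0.7464, -0.0225].
Step 2: g^T H^(-1) g = sum_i g_i^2 / H_ii
  = (-3.7321)^2/5 + (-0.1573)^2/7
  = 2.7857 + 0.0035 = 2.7892
Step 3: Objective decrease = 0.5 * g^T H^(-1) g = 1.3946


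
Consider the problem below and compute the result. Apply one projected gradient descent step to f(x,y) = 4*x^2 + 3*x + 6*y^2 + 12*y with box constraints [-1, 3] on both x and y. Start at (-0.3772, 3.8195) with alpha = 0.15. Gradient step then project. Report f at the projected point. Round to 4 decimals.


Step 1: Compute gradient at (-0.3772, 3.8195).
grad_x = 2*4*-0.3772 + 3 = -0.0176
grad_y = 2*6*3.8195 + 12 = 57.834
Step 2: Gradient step.
x_raw = -0.3772 - 0.15*-0.0176 = -0.3746
y_raw = 3.8195 - 0.15*57.834 = -4.8556
Step 3: Project onto [-1, 3].
x_proj = clip(-0.3746) = -0.3746
y_proj = clip(-4.8556) = -1.0
Step 4: Evaluate f.
f(-0.3746, -1.0) = -6.5625


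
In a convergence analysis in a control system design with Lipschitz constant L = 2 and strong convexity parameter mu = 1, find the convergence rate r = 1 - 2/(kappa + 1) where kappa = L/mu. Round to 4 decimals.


Step 1: Compute the condition number.
kappa = L/mu = 2/1 = 2.0
Step 2: Compute the convergence rate.
r = 1 - 2/(kappa + 1) = 1 - 2*mu/(L + mu) = (L - mu)/(L + mu) = 1/3 = 0.3333


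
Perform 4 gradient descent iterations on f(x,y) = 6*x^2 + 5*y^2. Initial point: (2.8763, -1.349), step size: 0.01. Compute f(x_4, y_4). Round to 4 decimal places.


Gradient descent on f(x,y) = 6*x^2 + 5*y^2.
Starting point: (2.8763, -1.349), alpha = 0.01
Step 1: grad_x = 2*6*2.8763 = 34.5156, grad_y = 2*5*-1.349 = -13.49
  x_1 = 2.8763 - 0.01*34.5156 = 2.5311
  y_1 = -1.349 - 0.01*-13.49 = -1.2141
Step 2: grad_x = 2*6*2.5311 = 30.3737, grad_y = 2*5*-1.2141 = -12.141
  x_2 = 2.5311 - 0.01*30.3737 = 2.2274
  y_2 = -1.2141 - 0.01*-12.141 = -1.0927
Step 3: grad_x = 2*6*2.2274 = 26.7289, grad_y = 2*5*-1.0927 = -10.9269
  x_3 = 2.2274 - 0.01*26.7289 = 1.9601
  y_3 = -1.0927 - 0.01*-10.9269 = -0.9834
Step 4: grad_x = 2*6*1.9601 = 23.5214, grad_y = 2*5*-0.9834 = -9.8342
  x_4 = 1.9601 - 0.01*23.5214 = 1.7249
  y_4 = -0.9834 - 0.01*-9.8342 = -0.8851
f(1.7249, -0.8851) = 6*1.7249^2 + 5*(-0.8851)^2 = 21.7686


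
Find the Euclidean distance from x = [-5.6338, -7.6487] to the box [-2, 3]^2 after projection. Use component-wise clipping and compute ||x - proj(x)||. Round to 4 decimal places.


Project each component onto [-2, 3].
clip(-5.6338) = -2.0, clip(-7.6487) = -2.0
Projection = [-2.0, -2.0]
Squared diffs: [13.2045, 31.9078]
Distance = sqrt(45.1123) = 6.7166


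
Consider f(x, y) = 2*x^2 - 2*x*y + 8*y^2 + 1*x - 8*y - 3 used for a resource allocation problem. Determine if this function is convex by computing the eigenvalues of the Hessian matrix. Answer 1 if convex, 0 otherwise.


The Hessian of f(x,y) = 2*x^2 - 2*x*y + 8*y^2 + 1*x - 8*y - 3 is:
H = [[4, -2], [-2, 16]]
Trace = 4 + 16 = 20
Determinant = 4*16 - (-2)^2 = 60
Discriminant = (20)^2 - 4*60 = 160.0
Eigenvalues: lambda_1 = 3.6754, lambda_2 = 16.3246
The function is convex.

1


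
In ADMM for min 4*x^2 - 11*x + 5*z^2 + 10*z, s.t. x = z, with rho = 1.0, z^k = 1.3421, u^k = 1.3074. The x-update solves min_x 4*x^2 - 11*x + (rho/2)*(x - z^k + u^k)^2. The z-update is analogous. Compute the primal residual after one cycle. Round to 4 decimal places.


ADMM iteration with rho = 1.0, z^k = 1.3421, u^k = 1.3074
Step 1: x-update.
Minimize 4*x^2 - 11*x + (1.0/2)*(x - 1.3421 + 1.3074)^2
FOC: (2*4 + 1.0)*x = 11 + 1.0*(1.3421 - 1.3074)
x^{k+1} = 1.2261
Step 2: z-update.
Minimize 5*z^2 + 10*z + (1.0/2)*(1.2261 - z + 1.3074)^2
FOC: (2*5 + 1.0)*z = -10 + 1.0*(1.2261 + 1.3074)
z^{k+1} = -0.6788
Step 3: u-update.
u^{k+1} = 1.3074 + 1.2261 + 0.6788 = 3.2123
Step 4: Primal residual = |1.2261 + 0.6788| = 1.9049


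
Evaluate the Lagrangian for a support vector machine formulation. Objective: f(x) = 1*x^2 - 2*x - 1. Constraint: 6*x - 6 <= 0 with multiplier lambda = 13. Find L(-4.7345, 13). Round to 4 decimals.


Step 1: Evaluate f(x).
f(-4.7345) = 1*(-4.7345)^2 - 2*(-4.7345) - 1 = 30.8845
Step 2: Evaluate g(x).
g(-4.7345) = 6*-4.7345 - 6 = -34.407
Step 3: Compute Lagrangian.
L = 30.8845 + 13*-34.407 = -416.4065


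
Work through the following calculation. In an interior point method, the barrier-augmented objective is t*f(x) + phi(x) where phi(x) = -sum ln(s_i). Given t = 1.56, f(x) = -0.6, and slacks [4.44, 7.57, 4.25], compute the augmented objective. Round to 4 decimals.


Step 1: Compute log-barrier.
ln values: [1.4907, 2.0242, 1.4469]
phi = -(1.4907 + 2.0242 + 1.4469) = -4.9618
Step 2: Compute augmented objective.
t*f(x) = 1.56*-0.6 = -0.936
Total = -0.936 - 4.9618 = -5.8978
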